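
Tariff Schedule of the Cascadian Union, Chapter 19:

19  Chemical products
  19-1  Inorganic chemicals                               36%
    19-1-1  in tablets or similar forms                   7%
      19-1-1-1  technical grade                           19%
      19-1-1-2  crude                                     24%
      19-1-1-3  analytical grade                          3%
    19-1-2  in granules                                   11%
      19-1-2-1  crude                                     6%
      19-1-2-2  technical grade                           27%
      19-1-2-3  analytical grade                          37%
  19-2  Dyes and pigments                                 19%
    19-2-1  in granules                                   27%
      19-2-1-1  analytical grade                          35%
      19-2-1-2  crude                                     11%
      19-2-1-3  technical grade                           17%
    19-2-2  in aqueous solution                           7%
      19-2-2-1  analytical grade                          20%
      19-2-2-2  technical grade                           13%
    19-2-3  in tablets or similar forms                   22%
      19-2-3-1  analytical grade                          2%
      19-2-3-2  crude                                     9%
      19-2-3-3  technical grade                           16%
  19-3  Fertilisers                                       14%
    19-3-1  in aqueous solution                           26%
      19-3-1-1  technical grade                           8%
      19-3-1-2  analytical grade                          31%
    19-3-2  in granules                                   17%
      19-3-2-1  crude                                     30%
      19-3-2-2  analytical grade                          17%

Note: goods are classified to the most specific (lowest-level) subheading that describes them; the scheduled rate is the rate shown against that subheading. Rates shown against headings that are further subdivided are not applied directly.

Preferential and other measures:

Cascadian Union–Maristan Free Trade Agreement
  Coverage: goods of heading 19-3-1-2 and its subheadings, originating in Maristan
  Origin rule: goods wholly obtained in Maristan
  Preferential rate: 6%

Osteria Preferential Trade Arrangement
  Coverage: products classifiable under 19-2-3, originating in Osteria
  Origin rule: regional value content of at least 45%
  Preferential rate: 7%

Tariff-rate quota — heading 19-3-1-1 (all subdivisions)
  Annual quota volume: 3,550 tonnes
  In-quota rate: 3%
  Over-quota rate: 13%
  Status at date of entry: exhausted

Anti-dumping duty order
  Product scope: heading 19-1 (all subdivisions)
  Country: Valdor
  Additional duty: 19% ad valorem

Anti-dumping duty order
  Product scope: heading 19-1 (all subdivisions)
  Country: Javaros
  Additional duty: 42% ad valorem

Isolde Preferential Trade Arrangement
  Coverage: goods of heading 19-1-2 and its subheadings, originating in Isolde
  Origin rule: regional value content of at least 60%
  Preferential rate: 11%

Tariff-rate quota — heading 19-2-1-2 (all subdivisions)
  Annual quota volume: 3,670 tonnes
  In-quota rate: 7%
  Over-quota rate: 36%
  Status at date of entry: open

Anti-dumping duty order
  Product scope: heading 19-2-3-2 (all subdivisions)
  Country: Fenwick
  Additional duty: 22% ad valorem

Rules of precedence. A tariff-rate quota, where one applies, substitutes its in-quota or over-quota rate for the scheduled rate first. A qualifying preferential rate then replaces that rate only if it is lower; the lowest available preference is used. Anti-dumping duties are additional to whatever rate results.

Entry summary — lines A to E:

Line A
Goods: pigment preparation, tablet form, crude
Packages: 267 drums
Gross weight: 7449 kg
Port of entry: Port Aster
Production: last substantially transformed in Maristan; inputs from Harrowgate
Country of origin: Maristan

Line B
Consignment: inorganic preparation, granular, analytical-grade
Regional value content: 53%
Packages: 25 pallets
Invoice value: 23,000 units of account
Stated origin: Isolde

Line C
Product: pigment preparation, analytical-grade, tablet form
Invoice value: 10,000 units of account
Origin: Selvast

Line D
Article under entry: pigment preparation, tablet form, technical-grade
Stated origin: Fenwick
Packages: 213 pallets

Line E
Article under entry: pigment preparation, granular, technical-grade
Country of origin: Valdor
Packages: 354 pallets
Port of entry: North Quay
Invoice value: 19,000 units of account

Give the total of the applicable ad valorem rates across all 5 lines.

Line A: pigment → 19-2; tablet form → 19-2-3; crude → 19-2-3-2. Scheduled 9%. Maristan agreement on 19-3-1-2: 19-2-3-2 not covered. → 9%.
Line B: inorganic → 19-1; granular → 19-1-2; analytical-grade → 19-1-2-3. Scheduled 37%. Isolde agreement on 19-1-2: RVC < 60%. → 37%.
Line C: pigment → 19-2; tablet form → 19-2-3; analytical-grade → 19-2-3-1. Scheduled 2%. No special measure applies. → 2%.
Line D: pigment → 19-2; tablet form → 19-2-3; technical-grade → 19-2-3-3. Scheduled 16%. No special measure applies. → 16%.
Line E: pigment → 19-2; granular → 19-2-1; technical-grade → 19-2-1-3. Scheduled 17%. No special measure applies. → 17%.
Sum: 9% + 37% + 2% + 16% + 17% = 81%.

81%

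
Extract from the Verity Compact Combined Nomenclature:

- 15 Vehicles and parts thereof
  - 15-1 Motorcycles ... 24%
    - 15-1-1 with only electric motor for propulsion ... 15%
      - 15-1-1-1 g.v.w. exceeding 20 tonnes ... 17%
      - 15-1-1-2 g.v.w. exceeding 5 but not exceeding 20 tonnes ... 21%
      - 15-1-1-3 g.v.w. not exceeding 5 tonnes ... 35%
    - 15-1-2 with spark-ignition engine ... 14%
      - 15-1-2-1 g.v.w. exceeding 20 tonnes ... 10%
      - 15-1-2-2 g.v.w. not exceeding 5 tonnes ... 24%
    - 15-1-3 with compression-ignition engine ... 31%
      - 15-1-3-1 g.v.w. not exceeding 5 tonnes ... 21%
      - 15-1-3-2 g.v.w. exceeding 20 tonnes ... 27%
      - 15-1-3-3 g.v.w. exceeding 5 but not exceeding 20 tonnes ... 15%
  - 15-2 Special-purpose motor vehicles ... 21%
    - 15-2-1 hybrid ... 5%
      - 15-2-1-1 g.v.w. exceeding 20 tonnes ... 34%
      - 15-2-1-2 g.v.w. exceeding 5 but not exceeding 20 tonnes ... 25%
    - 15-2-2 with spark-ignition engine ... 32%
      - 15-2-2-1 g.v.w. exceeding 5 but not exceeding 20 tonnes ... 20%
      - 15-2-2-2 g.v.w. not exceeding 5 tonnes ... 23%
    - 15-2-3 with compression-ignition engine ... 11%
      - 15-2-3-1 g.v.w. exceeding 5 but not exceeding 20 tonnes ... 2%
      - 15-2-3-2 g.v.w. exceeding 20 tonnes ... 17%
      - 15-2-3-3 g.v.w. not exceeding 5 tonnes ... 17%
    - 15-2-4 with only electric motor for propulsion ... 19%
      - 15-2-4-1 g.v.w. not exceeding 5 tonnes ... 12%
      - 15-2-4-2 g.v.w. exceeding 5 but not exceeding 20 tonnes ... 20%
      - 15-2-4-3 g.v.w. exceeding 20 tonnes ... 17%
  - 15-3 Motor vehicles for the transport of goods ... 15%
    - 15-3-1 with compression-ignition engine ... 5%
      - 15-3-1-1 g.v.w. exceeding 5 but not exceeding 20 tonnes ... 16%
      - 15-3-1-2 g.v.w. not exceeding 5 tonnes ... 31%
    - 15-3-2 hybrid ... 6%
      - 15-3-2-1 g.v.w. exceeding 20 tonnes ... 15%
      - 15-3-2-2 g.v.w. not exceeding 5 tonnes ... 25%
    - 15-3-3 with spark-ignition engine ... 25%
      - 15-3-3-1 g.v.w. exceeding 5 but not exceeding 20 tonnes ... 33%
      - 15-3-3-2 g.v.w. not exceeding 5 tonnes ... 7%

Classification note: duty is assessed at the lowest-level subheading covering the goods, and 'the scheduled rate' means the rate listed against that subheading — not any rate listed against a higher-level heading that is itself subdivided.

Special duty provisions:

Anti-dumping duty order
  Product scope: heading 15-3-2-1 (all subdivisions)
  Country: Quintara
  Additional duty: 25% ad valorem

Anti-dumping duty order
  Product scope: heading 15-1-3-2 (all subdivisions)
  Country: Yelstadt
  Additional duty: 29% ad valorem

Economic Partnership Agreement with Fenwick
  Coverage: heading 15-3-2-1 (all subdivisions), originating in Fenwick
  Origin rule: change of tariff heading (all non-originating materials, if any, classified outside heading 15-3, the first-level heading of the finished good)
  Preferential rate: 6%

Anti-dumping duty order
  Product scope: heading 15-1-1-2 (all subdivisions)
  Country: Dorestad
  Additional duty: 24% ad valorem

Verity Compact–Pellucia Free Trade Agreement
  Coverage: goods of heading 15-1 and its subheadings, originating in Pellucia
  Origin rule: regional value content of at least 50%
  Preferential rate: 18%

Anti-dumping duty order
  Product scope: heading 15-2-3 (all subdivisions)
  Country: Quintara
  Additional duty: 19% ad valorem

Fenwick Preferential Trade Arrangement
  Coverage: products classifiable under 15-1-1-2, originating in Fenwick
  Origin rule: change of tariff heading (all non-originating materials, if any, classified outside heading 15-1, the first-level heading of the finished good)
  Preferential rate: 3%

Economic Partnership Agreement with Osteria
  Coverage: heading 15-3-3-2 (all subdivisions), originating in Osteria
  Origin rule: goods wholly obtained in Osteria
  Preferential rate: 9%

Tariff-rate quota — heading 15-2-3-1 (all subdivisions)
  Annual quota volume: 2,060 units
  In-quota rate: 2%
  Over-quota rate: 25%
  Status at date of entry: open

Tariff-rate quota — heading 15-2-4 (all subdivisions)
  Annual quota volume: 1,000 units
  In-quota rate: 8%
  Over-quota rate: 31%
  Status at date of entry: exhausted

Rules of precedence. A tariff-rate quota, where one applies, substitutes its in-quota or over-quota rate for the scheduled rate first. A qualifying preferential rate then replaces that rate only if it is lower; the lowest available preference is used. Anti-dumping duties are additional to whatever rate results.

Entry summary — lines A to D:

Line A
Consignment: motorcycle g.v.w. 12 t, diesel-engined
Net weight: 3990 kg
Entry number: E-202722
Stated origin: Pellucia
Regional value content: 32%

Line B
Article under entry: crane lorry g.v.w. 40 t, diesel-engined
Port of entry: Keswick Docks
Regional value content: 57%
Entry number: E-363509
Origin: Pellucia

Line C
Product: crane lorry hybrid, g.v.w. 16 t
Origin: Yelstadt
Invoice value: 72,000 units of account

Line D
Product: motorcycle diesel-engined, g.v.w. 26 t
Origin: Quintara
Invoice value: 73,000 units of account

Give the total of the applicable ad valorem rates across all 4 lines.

84%

Line A: motorcycle → 15-1; diesel-engined → 15-1-3; g.v.w. 12 t → 15-1-3-3. Scheduled 15%. Pellucia agreement on 15-1: RVC < 50%. → 15%.
Line B: crane lorry → 15-2; diesel-engined → 15-2-3; g.v.w. 40 t → 15-2-3-2. Scheduled 17%. Pellucia agreement on 15-1: 15-2-3-2 not covered. → 17%.
Line C: crane lorry → 15-2; hybrid → 15-2-1; g.v.w. 16 t → 15-2-1-2. Scheduled 25%. No special measure applies. → 25%.
Line D: motorcycle → 15-1; diesel-engined → 15-1-3; g.v.w. 26 t → 15-1-3-2. Scheduled 27%. No special measure applies. → 27%.
Sum: 15% + 17% + 25% + 27% = 84%.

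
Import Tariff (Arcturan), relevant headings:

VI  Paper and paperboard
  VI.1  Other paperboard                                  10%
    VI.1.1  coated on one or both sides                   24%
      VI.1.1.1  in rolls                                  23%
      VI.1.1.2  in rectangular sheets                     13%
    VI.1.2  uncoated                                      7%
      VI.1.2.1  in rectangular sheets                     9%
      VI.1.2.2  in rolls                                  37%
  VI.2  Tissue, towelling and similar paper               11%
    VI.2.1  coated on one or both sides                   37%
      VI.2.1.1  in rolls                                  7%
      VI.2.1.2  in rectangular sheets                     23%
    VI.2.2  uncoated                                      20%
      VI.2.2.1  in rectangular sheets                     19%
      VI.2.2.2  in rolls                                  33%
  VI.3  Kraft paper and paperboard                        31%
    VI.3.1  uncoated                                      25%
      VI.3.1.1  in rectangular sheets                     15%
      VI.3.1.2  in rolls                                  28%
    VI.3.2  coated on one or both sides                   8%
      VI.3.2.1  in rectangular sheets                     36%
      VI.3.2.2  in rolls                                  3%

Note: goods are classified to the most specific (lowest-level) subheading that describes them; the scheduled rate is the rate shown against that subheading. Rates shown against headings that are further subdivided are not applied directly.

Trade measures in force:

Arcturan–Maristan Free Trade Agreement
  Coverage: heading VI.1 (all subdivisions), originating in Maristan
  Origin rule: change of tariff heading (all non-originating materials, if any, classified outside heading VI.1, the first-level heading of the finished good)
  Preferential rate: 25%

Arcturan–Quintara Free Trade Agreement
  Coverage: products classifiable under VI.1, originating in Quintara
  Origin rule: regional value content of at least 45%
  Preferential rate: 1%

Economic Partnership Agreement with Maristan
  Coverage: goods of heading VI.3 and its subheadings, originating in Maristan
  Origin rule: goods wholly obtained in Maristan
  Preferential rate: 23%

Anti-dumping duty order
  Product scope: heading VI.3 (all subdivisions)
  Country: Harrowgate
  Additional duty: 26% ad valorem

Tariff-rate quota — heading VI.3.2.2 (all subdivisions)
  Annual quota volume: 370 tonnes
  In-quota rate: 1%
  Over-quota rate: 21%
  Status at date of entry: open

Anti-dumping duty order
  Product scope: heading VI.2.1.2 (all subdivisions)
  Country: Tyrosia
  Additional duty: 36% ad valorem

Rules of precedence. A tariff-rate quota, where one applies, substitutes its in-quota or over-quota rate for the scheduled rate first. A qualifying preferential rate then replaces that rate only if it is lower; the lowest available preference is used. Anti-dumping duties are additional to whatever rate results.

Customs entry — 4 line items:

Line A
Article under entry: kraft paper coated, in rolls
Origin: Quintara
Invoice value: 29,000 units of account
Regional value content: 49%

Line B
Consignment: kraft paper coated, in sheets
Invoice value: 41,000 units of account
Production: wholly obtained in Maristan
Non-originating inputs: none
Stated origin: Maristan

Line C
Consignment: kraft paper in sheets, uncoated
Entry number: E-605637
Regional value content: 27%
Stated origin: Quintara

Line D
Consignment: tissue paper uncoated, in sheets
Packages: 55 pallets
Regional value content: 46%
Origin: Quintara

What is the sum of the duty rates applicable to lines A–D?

Line A: kraft paper → VI.3; coated → VI.3.2; in rolls → VI.3.2.2. Scheduled 3%. quota on VI.3.2.2 open → in-quota 1%; Quintara agreement on VI.1: VI.3.2.2 not covered. → 1%.
Line B: kraft paper → VI.3; coated → VI.3.2; in sheets → VI.3.2.1. Scheduled 36%. Maristan agreement on VI.1: VI.3.2.1 not covered; Maristan agreement on VI.3: wholly obtained → 23% available; preferential 23%. → 23%.
Line C: kraft paper → VI.3; uncoated → VI.3.1; in sheets → VI.3.1.1. Scheduled 15%. Quintara agreement on VI.1: VI.3.1.1 not covered. → 15%.
Line D: tissue paper → VI.2; uncoated → VI.2.2; in sheets → VI.2.2.1. Scheduled 19%. Quintara agreement on VI.1: VI.2.2.1 not covered. → 19%.
Sum: 1% + 23% + 15% + 19% = 58%.

58%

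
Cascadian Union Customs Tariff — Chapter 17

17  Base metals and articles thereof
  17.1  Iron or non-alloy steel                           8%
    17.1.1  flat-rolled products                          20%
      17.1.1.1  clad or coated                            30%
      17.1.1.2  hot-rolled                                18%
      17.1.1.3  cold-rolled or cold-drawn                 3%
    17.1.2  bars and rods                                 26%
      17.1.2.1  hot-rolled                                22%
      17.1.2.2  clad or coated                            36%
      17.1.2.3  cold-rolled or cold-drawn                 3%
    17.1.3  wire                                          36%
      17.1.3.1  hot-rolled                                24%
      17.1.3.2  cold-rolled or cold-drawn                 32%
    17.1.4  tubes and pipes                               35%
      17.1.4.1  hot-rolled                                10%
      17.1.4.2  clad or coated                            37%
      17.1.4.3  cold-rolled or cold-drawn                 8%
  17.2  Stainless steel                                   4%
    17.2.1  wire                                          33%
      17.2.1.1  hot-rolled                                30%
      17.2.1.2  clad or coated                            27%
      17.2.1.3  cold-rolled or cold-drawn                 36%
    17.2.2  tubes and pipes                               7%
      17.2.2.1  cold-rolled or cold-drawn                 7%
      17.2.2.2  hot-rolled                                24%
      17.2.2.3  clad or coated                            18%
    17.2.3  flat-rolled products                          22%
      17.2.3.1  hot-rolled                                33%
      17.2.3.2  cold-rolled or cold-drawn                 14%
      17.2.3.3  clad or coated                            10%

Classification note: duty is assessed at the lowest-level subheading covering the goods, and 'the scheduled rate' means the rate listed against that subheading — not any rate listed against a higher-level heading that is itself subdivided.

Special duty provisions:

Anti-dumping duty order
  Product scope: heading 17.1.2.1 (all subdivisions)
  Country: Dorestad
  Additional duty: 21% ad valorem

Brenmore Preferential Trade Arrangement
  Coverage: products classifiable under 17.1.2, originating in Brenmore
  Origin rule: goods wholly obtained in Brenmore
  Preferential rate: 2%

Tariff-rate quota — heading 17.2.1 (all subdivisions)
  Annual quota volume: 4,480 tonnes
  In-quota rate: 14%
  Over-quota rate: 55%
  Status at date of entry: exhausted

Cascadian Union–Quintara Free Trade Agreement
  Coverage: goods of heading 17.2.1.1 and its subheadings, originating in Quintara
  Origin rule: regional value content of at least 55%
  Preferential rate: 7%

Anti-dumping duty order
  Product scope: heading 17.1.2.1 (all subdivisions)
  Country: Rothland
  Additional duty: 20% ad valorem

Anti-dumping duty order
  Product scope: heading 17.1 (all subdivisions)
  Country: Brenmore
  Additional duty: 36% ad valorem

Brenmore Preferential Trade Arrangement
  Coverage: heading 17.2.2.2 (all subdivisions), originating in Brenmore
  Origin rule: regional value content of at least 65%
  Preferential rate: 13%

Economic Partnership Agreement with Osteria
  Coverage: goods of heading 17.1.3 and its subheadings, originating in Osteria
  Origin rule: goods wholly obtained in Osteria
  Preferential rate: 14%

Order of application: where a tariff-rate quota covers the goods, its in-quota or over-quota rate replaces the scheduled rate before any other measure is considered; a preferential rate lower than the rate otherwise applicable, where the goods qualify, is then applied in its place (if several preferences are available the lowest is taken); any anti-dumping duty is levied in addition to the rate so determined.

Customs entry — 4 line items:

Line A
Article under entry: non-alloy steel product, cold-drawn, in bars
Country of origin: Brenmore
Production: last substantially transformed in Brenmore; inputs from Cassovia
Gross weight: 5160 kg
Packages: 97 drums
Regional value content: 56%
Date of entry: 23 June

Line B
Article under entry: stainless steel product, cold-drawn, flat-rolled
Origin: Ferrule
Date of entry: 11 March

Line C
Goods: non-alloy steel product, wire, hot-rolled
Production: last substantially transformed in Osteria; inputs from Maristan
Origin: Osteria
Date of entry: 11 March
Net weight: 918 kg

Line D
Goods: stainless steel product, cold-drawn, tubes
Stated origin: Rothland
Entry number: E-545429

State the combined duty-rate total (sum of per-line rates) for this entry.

84%

Line A: non-alloy steel → 17.1; in bars → 17.1.2; cold-drawn → 17.1.2.3. Scheduled 3%. Brenmore agreement on 17.1.2: not wholly obtained; Brenmore agreement on 17.2.2.2: 17.1.2.3 not covered; anti-dumping (Brenmore, 17.1): +36%; total 3% + 36% = 39%. → 39%.
Line B: stainless steel → 17.2; flat-rolled → 17.2.3; cold-drawn → 17.2.3.2. Scheduled 14%. No special measure applies. → 14%.
Line C: non-alloy steel → 17.1; wire → 17.1.3; hot-rolled → 17.1.3.1. Scheduled 24%. Osteria agreement on 17.1.3: not wholly obtained. → 24%.
Line D: stainless steel → 17.2; tubes → 17.2.2; cold-drawn → 17.2.2.1. Scheduled 7%. No special measure applies. → 7%.
Sum: 39% + 14% + 24% + 7% = 84%.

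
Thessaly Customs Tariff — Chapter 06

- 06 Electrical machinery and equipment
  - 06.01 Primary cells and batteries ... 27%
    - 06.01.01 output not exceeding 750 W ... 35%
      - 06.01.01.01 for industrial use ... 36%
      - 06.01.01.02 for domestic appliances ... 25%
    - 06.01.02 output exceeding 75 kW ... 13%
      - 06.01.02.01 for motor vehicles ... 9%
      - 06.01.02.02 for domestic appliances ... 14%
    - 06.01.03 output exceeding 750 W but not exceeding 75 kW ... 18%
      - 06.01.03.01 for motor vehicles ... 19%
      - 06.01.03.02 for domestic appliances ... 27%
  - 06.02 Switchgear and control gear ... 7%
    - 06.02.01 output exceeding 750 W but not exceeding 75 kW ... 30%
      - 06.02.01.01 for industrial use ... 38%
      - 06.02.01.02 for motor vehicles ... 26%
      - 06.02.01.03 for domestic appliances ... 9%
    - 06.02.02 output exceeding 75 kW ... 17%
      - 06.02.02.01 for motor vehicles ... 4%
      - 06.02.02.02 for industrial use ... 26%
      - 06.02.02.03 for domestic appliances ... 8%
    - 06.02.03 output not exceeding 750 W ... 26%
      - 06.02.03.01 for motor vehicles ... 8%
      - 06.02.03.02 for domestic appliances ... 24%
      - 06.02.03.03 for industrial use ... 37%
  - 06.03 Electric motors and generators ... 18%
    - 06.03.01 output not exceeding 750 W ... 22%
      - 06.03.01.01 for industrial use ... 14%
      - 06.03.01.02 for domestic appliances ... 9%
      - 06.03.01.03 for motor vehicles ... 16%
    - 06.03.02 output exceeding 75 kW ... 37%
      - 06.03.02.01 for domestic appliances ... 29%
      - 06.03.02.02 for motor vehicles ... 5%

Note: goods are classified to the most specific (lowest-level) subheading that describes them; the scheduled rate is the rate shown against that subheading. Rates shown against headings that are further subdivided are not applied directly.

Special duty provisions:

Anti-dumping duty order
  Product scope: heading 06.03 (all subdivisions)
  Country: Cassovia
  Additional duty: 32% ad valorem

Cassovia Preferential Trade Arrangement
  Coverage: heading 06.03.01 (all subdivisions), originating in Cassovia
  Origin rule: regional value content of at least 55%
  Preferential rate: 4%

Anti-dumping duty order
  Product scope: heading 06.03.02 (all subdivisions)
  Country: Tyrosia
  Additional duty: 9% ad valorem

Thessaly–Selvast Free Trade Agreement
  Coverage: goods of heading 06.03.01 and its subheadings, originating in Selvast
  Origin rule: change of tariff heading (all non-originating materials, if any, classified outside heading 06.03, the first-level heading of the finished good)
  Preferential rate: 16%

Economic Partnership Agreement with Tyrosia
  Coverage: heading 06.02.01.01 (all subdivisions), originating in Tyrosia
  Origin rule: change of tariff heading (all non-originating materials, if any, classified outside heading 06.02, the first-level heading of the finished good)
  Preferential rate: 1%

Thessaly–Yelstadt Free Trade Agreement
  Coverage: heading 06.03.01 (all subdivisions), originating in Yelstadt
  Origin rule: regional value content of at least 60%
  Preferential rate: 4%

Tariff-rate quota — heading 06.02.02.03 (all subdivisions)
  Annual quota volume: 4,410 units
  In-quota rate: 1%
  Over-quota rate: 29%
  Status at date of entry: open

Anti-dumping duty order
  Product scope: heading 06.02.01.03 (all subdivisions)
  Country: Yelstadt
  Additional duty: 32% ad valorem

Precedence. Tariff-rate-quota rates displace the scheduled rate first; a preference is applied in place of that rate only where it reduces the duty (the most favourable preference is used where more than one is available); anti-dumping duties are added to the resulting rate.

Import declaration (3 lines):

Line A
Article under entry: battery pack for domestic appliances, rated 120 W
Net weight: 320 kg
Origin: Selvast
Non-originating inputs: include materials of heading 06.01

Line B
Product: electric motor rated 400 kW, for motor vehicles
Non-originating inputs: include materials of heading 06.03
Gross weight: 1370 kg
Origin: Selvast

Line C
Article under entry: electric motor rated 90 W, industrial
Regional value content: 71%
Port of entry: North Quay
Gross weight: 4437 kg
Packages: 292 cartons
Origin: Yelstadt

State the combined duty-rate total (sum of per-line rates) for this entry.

Line A: battery pack → 06.01; rated 120 W → 06.01.01; for domestic appliances → 06.01.01.02. Scheduled 25%. Selvast agreement on 06.03.01: 06.01.01.02 not covered. → 25%.
Line B: electric motor → 06.03; rated 400 kW → 06.03.02; for motor vehicles → 06.03.02.02. Scheduled 5%. Selvast agreement on 06.03.01: 06.03.02.02 not covered. → 5%.
Line C: electric motor → 06.03; rated 90 W → 06.03.01; industrial → 06.03.01.01. Scheduled 14%. Yelstadt agreement on 06.03.01: RVC ≥ 60% → 4% available; preferential 4%. → 4%.
Sum: 25% + 5% + 4% = 34%.

34%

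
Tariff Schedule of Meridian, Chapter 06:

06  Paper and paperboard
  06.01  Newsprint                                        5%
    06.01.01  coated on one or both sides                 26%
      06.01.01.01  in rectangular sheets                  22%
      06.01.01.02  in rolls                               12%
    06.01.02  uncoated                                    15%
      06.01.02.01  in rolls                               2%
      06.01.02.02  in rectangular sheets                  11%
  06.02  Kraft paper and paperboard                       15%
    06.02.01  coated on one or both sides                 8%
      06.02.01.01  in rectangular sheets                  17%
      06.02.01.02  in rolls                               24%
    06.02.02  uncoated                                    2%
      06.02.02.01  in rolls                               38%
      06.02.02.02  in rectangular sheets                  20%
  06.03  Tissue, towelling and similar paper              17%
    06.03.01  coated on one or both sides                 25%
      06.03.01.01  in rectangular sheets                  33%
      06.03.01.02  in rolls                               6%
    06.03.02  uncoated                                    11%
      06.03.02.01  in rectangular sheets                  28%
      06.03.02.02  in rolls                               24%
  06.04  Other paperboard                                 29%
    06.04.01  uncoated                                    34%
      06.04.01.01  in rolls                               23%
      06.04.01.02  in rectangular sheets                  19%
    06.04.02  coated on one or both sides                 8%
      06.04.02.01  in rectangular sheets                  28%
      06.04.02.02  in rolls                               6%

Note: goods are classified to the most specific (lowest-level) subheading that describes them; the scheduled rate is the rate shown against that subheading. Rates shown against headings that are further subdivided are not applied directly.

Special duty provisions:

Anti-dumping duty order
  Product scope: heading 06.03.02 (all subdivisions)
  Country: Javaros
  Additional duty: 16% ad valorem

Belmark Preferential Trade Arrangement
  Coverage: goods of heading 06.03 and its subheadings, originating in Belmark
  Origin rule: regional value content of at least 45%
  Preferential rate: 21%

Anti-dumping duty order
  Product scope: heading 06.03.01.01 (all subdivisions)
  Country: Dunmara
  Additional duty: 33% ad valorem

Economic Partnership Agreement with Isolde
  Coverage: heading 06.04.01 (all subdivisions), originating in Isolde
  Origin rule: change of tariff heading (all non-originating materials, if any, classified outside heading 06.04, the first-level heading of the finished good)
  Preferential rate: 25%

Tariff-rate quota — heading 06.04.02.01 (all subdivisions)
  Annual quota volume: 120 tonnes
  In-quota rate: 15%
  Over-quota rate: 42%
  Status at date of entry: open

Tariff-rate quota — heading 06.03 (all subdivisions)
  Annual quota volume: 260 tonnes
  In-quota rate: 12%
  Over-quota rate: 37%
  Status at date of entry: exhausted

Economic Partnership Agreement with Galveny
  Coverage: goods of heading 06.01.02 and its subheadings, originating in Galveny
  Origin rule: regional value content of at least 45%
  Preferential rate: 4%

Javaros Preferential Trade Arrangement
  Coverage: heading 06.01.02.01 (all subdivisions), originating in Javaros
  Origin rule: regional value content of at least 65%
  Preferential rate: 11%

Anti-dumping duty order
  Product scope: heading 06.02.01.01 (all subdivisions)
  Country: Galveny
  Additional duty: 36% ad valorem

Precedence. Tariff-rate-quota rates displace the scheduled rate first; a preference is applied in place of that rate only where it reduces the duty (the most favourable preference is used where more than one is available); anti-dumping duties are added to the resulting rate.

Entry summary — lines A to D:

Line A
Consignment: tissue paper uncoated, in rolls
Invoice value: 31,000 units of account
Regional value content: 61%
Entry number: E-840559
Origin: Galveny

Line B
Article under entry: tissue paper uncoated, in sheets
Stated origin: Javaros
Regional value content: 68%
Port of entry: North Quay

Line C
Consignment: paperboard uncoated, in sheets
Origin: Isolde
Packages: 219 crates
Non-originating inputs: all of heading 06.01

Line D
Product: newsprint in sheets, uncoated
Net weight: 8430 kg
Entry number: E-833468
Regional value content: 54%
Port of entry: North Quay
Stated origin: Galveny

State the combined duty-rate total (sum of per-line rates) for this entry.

113%

Line A: tissue paper → 06.03; uncoated → 06.03.02; in rolls → 06.03.02.02. Scheduled 24%. quota on 06.03 exhausted → over-quota 37%; Galveny agreement on 06.01.02: 06.03.02.02 not covered. → 37%.
Line B: tissue paper → 06.03; uncoated → 06.03.02; in sheets → 06.03.02.01. Scheduled 28%. quota on 06.03 exhausted → over-quota 37%; Javaros agreement on 06.01.02.01: 06.03.02.01 not covered; anti-dumping (Javaros, 06.03.02): +16%; total 37% + 16% = 53%. → 53%.
Line C: paperboard → 06.04; uncoated → 06.04.01; in sheets → 06.04.01.02. Scheduled 19%. Isolde agreement on 06.04.01: CTH met → 25% available; preference 25% not lower than 19% → no reduction. → 19%.
Line D: newsprint → 06.01; uncoated → 06.01.02; in sheets → 06.01.02.02. Scheduled 11%. Galveny agreement on 06.01.02: RVC ≥ 45% → 4% available; preferential 4%. → 4%.
Sum: 37% + 53% + 19% + 4% = 113%.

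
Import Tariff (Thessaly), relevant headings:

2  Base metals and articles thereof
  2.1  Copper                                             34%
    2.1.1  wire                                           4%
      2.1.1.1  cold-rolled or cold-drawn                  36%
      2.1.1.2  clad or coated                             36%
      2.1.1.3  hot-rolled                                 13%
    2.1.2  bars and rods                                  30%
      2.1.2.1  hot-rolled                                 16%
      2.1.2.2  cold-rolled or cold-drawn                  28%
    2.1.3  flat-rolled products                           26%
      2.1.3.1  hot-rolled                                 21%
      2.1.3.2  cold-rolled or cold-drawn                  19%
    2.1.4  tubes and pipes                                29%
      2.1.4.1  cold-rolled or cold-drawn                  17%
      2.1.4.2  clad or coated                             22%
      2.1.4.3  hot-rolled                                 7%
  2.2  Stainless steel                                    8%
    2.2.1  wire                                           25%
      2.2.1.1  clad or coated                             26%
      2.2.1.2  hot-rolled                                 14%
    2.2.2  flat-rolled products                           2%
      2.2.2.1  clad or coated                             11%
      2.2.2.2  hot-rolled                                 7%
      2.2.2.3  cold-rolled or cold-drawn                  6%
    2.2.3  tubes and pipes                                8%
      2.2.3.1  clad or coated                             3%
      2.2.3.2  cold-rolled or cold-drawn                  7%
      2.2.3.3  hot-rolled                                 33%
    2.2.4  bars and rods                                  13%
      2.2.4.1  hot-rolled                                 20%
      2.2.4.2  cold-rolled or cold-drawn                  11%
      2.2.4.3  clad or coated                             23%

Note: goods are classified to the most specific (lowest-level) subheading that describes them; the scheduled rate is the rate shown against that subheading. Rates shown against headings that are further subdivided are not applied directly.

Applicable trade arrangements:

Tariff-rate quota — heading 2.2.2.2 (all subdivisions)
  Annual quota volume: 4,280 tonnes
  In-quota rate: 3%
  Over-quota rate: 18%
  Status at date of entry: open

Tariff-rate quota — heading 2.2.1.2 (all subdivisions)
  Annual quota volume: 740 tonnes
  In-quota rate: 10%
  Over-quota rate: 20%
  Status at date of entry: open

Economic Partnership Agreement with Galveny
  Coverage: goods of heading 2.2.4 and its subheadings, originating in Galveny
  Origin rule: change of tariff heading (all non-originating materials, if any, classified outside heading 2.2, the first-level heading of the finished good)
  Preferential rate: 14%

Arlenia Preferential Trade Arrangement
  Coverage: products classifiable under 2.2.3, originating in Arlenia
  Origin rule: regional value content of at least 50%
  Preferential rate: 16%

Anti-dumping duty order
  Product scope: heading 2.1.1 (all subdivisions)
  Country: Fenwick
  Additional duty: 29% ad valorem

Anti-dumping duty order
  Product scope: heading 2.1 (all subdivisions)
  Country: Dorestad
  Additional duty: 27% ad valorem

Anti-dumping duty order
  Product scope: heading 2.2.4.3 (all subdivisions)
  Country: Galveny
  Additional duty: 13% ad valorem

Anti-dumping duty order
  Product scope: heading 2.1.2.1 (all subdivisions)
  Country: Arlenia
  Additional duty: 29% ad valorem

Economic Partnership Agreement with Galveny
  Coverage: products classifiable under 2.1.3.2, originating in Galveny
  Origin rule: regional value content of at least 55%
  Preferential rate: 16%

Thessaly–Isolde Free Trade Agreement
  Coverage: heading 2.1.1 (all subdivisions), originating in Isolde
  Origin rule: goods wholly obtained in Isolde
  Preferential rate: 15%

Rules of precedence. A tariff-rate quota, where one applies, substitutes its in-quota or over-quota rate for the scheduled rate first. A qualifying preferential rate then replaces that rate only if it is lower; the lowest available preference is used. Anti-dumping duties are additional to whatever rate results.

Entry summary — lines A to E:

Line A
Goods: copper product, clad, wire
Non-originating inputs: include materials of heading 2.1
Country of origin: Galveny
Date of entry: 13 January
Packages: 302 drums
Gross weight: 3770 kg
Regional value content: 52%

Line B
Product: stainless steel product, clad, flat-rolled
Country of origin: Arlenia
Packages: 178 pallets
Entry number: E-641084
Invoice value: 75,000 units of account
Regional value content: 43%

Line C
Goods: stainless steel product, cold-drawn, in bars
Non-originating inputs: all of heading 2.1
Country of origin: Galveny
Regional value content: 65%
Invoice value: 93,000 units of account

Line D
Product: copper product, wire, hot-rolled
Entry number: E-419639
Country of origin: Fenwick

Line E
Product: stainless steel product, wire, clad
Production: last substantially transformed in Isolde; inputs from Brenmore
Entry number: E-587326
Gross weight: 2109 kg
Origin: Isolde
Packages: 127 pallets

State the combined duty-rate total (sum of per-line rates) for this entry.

126%

Line A: copper → 2.1; wire → 2.1.1; clad → 2.1.1.2. Scheduled 36%. Galveny agreement on 2.2.4: 2.1.1.2 not covered; Galveny agreement on 2.1.3.2: 2.1.1.2 not covered. → 36%.
Line B: stainless steel → 2.2; flat-rolled → 2.2.2; clad → 2.2.2.1. Scheduled 11%. Arlenia agreement on 2.2.3: 2.2.2.1 not covered. → 11%.
Line C: stainless steel → 2.2; in bars → 2.2.4; cold-drawn → 2.2.4.2. Scheduled 11%. Galveny agreement on 2.2.4: CTH met → 14% available; Galveny agreement on 2.1.3.2: 2.2.4.2 not covered; preference 14% not lower than 11% → no reduction. → 11%.
Line D: copper → 2.1; wire → 2.1.1; hot-rolled → 2.1.1.3. Scheduled 13%. anti-dumping (Fenwick, 2.1.1): +29%; total 13% + 29% = 42%. → 42%.
Line E: stainless steel → 2.2; wire → 2.2.1; clad → 2.2.1.1. Scheduled 26%. Isolde agreement on 2.1.1: 2.2.1.1 not covered. → 26%.
Sum: 36% + 11% + 11% + 42% + 26% = 126%.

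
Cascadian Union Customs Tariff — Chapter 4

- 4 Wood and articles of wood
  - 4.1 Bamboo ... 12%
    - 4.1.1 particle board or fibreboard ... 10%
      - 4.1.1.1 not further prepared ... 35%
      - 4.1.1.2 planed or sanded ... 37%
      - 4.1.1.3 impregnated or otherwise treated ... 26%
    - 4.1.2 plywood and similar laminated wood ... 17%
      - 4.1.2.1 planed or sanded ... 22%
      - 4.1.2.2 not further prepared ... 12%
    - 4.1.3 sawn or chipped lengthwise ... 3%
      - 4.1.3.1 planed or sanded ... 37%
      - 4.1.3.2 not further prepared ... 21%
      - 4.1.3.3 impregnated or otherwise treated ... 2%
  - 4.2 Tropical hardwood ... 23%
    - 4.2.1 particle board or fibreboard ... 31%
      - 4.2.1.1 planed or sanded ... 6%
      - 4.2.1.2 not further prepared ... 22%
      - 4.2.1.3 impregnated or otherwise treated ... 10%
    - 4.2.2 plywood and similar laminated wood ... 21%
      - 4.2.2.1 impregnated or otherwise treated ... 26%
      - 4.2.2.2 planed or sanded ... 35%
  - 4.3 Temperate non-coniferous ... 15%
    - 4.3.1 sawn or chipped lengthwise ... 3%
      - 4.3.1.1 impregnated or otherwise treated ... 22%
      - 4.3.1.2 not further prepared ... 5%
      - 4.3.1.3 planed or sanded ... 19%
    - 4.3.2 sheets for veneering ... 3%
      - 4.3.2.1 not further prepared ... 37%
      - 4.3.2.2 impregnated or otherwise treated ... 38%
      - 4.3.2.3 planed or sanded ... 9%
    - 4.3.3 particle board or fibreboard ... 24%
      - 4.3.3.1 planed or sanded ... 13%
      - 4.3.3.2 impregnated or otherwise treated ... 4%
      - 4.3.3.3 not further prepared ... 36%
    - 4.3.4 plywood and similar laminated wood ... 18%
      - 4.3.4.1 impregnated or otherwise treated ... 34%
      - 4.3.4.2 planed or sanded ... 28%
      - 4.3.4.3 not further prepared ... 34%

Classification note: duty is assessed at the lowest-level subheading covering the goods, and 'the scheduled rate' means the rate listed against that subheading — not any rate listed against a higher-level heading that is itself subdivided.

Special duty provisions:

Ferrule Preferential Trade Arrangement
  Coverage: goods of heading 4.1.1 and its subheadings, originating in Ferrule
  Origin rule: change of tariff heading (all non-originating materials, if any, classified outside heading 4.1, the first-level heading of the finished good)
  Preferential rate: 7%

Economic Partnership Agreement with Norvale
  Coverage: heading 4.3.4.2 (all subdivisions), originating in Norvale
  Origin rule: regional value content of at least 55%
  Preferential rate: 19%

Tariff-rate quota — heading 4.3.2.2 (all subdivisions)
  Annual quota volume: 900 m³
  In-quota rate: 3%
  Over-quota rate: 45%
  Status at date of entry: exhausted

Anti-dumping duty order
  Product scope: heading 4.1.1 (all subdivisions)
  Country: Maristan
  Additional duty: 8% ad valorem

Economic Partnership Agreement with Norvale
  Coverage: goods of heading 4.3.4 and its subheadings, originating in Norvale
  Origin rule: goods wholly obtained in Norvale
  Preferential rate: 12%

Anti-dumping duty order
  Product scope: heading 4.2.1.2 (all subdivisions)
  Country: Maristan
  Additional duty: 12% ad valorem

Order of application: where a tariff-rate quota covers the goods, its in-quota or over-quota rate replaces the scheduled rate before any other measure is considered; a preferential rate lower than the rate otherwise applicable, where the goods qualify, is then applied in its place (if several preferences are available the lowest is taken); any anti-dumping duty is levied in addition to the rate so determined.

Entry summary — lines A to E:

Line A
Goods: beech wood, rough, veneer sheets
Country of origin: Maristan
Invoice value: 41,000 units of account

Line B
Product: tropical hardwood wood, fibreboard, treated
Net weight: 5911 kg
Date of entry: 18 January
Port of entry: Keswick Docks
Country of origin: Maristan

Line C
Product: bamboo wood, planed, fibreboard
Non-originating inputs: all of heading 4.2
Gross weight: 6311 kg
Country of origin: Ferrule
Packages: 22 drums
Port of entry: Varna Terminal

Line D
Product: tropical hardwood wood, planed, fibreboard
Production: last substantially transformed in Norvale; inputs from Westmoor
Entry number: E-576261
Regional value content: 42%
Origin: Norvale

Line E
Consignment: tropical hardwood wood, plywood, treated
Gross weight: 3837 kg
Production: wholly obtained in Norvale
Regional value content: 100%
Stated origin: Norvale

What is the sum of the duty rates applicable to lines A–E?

86%

Line A: beech → 4.3; veneer sheets → 4.3.2; rough → 4.3.2.1. Scheduled 37%. No special measure applies. → 37%.
Line B: tropical hardwood → 4.2; fibreboard → 4.2.1; treated → 4.2.1.3. Scheduled 10%. No special measure applies. → 10%.
Line C: bamboo → 4.1; fibreboard → 4.1.1; planed → 4.1.1.2. Scheduled 37%. Ferrule agreement on 4.1.1: CTH met → 7% available; preferential 7%. → 7%.
Line D: tropical hardwood → 4.2; fibreboard → 4.2.1; planed → 4.2.1.1. Scheduled 6%. Norvale agreement on 4.3.4.2: 4.2.1.1 not covered; Norvale agreement on 4.3.4: 4.2.1.1 not covered. → 6%.
Line E: tropical hardwood → 4.2; plywood → 4.2.2; treated → 4.2.2.1. Scheduled 26%. Norvale agreement on 4.3.4.2: 4.2.2.1 not covered; Norvale agreement on 4.3.4: 4.2.2.1 not covered. → 26%.
Sum: 37% + 10% + 7% + 6% + 26% = 86%.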